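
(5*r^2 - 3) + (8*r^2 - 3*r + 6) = 13*r^2 - 3*r + 3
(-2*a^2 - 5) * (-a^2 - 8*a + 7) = 2*a^4 + 16*a^3 - 9*a^2 + 40*a - 35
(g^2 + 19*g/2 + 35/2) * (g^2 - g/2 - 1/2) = g^4 + 9*g^3 + 49*g^2/4 - 27*g/2 - 35/4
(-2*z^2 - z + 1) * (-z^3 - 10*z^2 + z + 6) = 2*z^5 + 21*z^4 + 7*z^3 - 23*z^2 - 5*z + 6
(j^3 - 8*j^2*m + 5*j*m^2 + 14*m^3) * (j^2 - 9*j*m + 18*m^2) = j^5 - 17*j^4*m + 95*j^3*m^2 - 175*j^2*m^3 - 36*j*m^4 + 252*m^5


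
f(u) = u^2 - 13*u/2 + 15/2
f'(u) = 2*u - 13/2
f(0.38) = 5.17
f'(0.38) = -5.74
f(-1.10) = 15.86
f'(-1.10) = -8.70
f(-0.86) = 13.83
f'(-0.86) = -8.22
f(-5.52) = 73.85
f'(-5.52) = -17.54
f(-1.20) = 16.74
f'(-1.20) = -8.90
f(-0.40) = 10.26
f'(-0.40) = -7.30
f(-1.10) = 15.86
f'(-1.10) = -8.70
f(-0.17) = 8.63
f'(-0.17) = -6.84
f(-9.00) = 147.00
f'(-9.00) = -24.50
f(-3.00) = 36.00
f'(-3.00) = -12.50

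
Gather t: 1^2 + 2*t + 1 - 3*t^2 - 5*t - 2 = -3*t^2 - 3*t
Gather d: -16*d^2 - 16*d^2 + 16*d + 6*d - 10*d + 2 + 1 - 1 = -32*d^2 + 12*d + 2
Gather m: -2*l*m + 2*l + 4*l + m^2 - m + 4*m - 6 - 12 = 6*l + m^2 + m*(3 - 2*l) - 18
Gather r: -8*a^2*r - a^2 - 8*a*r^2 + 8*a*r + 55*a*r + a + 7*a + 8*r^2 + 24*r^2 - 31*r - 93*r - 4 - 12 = -a^2 + 8*a + r^2*(32 - 8*a) + r*(-8*a^2 + 63*a - 124) - 16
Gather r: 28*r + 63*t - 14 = 28*r + 63*t - 14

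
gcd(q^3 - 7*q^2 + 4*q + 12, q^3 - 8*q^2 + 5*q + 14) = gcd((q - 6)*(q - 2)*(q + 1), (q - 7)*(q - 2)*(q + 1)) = q^2 - q - 2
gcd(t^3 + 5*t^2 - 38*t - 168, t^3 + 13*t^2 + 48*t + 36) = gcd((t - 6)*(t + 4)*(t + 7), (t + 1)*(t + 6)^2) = 1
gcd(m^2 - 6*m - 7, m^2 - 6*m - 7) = m^2 - 6*m - 7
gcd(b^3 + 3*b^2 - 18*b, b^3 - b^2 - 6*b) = b^2 - 3*b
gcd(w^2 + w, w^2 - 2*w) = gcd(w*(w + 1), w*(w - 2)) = w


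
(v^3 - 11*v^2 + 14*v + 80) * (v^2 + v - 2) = v^5 - 10*v^4 + v^3 + 116*v^2 + 52*v - 160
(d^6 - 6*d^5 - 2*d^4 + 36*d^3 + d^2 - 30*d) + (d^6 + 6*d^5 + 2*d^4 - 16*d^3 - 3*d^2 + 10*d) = 2*d^6 + 20*d^3 - 2*d^2 - 20*d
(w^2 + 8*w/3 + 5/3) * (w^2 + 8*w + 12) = w^4 + 32*w^3/3 + 35*w^2 + 136*w/3 + 20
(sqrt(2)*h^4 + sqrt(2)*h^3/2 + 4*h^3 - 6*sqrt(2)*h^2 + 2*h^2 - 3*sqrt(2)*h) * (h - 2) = sqrt(2)*h^5 - 3*sqrt(2)*h^4/2 + 4*h^4 - 7*sqrt(2)*h^3 - 6*h^3 - 4*h^2 + 9*sqrt(2)*h^2 + 6*sqrt(2)*h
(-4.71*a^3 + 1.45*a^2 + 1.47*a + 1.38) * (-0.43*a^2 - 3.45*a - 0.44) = 2.0253*a^5 + 15.626*a^4 - 3.5622*a^3 - 6.3029*a^2 - 5.4078*a - 0.6072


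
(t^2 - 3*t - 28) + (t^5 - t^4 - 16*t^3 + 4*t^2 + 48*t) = t^5 - t^4 - 16*t^3 + 5*t^2 + 45*t - 28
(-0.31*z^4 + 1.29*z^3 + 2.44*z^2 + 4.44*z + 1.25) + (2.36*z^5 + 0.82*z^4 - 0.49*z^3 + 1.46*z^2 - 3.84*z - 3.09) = 2.36*z^5 + 0.51*z^4 + 0.8*z^3 + 3.9*z^2 + 0.600000000000001*z - 1.84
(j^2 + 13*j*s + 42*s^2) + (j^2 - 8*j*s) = 2*j^2 + 5*j*s + 42*s^2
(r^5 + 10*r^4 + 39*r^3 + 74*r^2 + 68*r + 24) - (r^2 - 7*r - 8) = r^5 + 10*r^4 + 39*r^3 + 73*r^2 + 75*r + 32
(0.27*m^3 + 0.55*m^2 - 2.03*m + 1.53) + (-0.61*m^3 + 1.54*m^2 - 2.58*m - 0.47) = -0.34*m^3 + 2.09*m^2 - 4.61*m + 1.06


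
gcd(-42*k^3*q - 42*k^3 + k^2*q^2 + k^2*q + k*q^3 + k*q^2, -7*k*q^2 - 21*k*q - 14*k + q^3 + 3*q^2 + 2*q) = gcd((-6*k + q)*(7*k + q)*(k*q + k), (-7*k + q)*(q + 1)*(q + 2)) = q + 1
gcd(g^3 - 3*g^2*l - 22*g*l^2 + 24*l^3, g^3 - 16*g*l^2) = g + 4*l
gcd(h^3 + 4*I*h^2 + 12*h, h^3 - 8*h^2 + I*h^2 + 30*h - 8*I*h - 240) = h + 6*I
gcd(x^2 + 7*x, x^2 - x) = x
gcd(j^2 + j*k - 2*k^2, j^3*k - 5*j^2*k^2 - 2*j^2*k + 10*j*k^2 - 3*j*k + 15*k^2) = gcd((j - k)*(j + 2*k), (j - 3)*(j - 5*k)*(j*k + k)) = 1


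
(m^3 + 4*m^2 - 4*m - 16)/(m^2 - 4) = m + 4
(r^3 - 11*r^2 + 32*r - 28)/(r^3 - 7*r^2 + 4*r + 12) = (r^2 - 9*r + 14)/(r^2 - 5*r - 6)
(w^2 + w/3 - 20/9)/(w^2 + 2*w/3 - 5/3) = (w - 4/3)/(w - 1)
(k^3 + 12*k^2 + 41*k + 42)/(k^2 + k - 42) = (k^2 + 5*k + 6)/(k - 6)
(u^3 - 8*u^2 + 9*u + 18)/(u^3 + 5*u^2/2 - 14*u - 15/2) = 2*(u^2 - 5*u - 6)/(2*u^2 + 11*u + 5)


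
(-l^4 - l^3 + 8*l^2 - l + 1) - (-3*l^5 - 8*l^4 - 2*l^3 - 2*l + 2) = 3*l^5 + 7*l^4 + l^3 + 8*l^2 + l - 1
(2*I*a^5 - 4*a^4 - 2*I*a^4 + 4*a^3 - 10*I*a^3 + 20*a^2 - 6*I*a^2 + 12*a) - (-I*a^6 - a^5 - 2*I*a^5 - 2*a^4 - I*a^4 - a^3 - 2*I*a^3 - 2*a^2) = I*a^6 + a^5 + 4*I*a^5 - 2*a^4 - I*a^4 + 5*a^3 - 8*I*a^3 + 22*a^2 - 6*I*a^2 + 12*a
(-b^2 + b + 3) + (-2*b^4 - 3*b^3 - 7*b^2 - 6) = -2*b^4 - 3*b^3 - 8*b^2 + b - 3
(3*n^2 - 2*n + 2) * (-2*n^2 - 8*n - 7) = -6*n^4 - 20*n^3 - 9*n^2 - 2*n - 14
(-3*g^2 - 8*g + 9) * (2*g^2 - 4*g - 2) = -6*g^4 - 4*g^3 + 56*g^2 - 20*g - 18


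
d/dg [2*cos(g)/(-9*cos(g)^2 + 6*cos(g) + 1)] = 2*(9*sin(g)^2 - 10)*sin(g)/(9*sin(g)^2 + 6*cos(g) - 8)^2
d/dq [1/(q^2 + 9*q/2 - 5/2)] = 2*(-4*q - 9)/(2*q^2 + 9*q - 5)^2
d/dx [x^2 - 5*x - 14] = 2*x - 5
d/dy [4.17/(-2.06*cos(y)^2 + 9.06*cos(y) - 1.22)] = (37.7802 - 17.1804*cos(y))*sin(y)/(2.06*cos(y)^2 - 9.06*cos(y) + 1.22)^2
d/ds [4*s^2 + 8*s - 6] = 8*s + 8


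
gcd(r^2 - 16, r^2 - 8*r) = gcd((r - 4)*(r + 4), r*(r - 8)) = 1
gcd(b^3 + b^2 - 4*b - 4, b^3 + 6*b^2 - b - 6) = b + 1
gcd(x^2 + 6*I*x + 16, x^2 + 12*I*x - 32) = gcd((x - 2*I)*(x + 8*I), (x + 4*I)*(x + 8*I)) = x + 8*I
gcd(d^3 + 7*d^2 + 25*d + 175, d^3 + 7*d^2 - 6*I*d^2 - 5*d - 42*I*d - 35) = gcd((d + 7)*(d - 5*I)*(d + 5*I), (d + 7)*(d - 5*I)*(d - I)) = d^2 + d*(7 - 5*I) - 35*I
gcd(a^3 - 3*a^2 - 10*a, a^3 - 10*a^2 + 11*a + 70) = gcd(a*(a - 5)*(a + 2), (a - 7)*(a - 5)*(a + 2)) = a^2 - 3*a - 10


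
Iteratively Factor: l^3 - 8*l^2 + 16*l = (l)*(l^2 - 8*l + 16) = l*(l - 4)*(l - 4)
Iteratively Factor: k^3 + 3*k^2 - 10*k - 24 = (k + 2)*(k^2 + k - 12) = (k - 3)*(k + 2)*(k + 4)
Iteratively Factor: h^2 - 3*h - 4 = (h - 4)*(h + 1)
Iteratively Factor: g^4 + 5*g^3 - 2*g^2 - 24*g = (g + 4)*(g^3 + g^2 - 6*g) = (g - 2)*(g + 4)*(g^2 + 3*g) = g*(g - 2)*(g + 4)*(g + 3)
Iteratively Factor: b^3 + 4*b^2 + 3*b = (b + 1)*(b^2 + 3*b) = (b + 1)*(b + 3)*(b)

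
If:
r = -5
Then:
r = -5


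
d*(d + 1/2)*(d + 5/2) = d^3 + 3*d^2 + 5*d/4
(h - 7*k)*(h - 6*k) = h^2 - 13*h*k + 42*k^2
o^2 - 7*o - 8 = (o - 8)*(o + 1)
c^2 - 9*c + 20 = (c - 5)*(c - 4)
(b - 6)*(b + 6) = b^2 - 36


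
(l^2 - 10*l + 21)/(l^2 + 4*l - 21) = (l - 7)/(l + 7)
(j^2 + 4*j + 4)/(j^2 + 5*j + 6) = (j + 2)/(j + 3)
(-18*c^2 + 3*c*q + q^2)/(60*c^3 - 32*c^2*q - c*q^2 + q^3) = (-3*c + q)/(10*c^2 - 7*c*q + q^2)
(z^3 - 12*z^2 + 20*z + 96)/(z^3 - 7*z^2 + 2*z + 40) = (z^2 - 14*z + 48)/(z^2 - 9*z + 20)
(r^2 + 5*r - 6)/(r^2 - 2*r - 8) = (-r^2 - 5*r + 6)/(-r^2 + 2*r + 8)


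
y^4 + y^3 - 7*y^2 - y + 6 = (y - 2)*(y - 1)*(y + 1)*(y + 3)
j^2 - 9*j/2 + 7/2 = (j - 7/2)*(j - 1)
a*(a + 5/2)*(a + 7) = a^3 + 19*a^2/2 + 35*a/2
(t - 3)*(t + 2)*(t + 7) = t^3 + 6*t^2 - 13*t - 42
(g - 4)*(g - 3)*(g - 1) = g^3 - 8*g^2 + 19*g - 12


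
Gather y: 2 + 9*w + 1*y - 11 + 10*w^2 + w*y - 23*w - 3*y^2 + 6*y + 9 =10*w^2 - 14*w - 3*y^2 + y*(w + 7)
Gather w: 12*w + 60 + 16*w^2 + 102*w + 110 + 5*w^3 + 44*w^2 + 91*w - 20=5*w^3 + 60*w^2 + 205*w + 150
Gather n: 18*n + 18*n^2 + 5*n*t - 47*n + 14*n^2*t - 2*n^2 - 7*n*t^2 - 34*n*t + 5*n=n^2*(14*t + 16) + n*(-7*t^2 - 29*t - 24)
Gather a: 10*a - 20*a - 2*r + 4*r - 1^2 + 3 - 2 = -10*a + 2*r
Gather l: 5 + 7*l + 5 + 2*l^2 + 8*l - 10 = 2*l^2 + 15*l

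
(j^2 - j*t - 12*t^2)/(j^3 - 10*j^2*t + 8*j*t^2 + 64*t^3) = (-j - 3*t)/(-j^2 + 6*j*t + 16*t^2)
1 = 1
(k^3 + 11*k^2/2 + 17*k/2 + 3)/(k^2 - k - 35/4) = 2*(2*k^3 + 11*k^2 + 17*k + 6)/(4*k^2 - 4*k - 35)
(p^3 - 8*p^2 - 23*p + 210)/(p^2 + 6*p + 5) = (p^2 - 13*p + 42)/(p + 1)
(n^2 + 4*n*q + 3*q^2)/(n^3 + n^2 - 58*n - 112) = (n^2 + 4*n*q + 3*q^2)/(n^3 + n^2 - 58*n - 112)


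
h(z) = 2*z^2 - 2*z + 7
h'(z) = 4*z - 2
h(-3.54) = 39.14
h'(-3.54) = -16.16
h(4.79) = 43.31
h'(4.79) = 17.16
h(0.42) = 6.51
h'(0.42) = -0.32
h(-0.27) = 7.69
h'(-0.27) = -3.08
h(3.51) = 24.62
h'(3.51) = 12.04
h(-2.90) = 29.62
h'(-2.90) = -13.60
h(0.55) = 6.50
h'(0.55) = 0.20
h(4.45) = 37.70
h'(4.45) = 15.80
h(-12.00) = 319.00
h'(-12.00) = -50.00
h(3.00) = 19.00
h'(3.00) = 10.00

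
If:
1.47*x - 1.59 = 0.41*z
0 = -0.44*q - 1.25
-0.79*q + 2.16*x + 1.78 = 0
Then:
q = -2.84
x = -1.86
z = -10.56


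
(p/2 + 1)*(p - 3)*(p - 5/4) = p^3/2 - 9*p^2/8 - 19*p/8 + 15/4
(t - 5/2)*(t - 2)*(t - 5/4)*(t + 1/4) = t^4 - 11*t^3/2 + 147*t^2/16 - 115*t/32 - 25/16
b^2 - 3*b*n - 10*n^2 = (b - 5*n)*(b + 2*n)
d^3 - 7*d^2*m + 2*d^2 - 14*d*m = d*(d + 2)*(d - 7*m)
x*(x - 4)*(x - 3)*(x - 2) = x^4 - 9*x^3 + 26*x^2 - 24*x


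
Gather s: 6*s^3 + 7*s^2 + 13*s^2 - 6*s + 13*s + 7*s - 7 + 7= 6*s^3 + 20*s^2 + 14*s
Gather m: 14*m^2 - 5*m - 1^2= 14*m^2 - 5*m - 1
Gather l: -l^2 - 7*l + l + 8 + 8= -l^2 - 6*l + 16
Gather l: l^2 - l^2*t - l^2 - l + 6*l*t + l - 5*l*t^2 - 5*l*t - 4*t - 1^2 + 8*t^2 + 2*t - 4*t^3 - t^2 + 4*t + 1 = -l^2*t + l*(-5*t^2 + t) - 4*t^3 + 7*t^2 + 2*t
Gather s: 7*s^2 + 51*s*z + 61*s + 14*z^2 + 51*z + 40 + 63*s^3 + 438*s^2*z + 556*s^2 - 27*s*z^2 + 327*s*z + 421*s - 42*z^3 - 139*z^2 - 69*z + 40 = 63*s^3 + s^2*(438*z + 563) + s*(-27*z^2 + 378*z + 482) - 42*z^3 - 125*z^2 - 18*z + 80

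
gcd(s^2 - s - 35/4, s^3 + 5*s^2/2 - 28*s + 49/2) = s - 7/2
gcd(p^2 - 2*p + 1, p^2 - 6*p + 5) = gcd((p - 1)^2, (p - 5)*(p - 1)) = p - 1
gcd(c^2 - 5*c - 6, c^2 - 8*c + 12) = c - 6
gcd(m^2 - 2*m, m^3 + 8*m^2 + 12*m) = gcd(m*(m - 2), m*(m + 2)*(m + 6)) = m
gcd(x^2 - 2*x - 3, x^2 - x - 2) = x + 1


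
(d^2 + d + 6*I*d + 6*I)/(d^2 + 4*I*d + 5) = (d^2 + d + 6*I*d + 6*I)/(d^2 + 4*I*d + 5)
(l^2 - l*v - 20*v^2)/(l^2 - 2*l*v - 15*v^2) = (l + 4*v)/(l + 3*v)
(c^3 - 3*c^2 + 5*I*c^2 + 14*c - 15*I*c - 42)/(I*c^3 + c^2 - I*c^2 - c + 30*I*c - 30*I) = (-I*c^3 + c^2*(5 + 3*I) - c*(15 + 14*I) + 42*I)/(c^3 - c^2*(1 + I) + c*(30 + I) - 30)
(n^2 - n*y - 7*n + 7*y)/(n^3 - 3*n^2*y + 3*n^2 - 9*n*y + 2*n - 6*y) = (n^2 - n*y - 7*n + 7*y)/(n^3 - 3*n^2*y + 3*n^2 - 9*n*y + 2*n - 6*y)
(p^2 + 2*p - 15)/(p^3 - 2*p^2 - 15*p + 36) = (p + 5)/(p^2 + p - 12)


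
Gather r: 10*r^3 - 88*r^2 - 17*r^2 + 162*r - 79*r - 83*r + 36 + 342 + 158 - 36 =10*r^3 - 105*r^2 + 500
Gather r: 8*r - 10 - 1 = 8*r - 11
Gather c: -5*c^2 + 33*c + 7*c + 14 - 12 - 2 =-5*c^2 + 40*c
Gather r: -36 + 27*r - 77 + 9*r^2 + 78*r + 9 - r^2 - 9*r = 8*r^2 + 96*r - 104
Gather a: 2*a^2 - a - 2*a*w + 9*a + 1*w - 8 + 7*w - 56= 2*a^2 + a*(8 - 2*w) + 8*w - 64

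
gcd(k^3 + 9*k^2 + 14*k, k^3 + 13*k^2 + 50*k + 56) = k^2 + 9*k + 14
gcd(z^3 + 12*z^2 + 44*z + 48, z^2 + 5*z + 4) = z + 4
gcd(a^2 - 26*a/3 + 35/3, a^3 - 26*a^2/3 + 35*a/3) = a^2 - 26*a/3 + 35/3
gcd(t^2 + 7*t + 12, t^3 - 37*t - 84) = t^2 + 7*t + 12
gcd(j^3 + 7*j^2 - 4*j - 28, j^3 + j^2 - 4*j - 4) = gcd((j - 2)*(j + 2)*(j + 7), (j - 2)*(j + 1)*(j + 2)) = j^2 - 4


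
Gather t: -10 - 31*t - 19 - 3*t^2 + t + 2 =-3*t^2 - 30*t - 27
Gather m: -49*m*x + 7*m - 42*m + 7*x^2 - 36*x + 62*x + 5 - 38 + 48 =m*(-49*x - 35) + 7*x^2 + 26*x + 15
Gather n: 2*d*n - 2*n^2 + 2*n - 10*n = -2*n^2 + n*(2*d - 8)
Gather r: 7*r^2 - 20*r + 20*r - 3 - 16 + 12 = 7*r^2 - 7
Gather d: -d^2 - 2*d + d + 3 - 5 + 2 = -d^2 - d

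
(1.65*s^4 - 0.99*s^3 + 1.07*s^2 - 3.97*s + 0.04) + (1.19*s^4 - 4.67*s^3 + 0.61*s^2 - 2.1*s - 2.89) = 2.84*s^4 - 5.66*s^3 + 1.68*s^2 - 6.07*s - 2.85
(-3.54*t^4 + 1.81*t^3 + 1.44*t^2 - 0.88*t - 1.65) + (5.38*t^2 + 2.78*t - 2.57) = -3.54*t^4 + 1.81*t^3 + 6.82*t^2 + 1.9*t - 4.22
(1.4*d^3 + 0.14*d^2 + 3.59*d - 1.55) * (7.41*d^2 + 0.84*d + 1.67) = 10.374*d^5 + 2.2134*d^4 + 29.0575*d^3 - 8.2361*d^2 + 4.6933*d - 2.5885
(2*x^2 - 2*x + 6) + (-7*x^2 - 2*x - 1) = -5*x^2 - 4*x + 5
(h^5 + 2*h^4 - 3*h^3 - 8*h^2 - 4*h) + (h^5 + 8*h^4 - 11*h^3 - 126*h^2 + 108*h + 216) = 2*h^5 + 10*h^4 - 14*h^3 - 134*h^2 + 104*h + 216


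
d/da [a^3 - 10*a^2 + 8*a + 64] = 3*a^2 - 20*a + 8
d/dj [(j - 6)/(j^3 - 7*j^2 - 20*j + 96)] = (j^3 - 7*j^2 - 20*j + (j - 6)*(-3*j^2 + 14*j + 20) + 96)/(j^3 - 7*j^2 - 20*j + 96)^2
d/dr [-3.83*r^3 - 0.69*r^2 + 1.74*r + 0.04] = -11.49*r^2 - 1.38*r + 1.74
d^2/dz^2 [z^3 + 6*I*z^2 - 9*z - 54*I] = 6*z + 12*I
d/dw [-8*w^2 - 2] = -16*w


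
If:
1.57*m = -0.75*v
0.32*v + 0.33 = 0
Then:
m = 0.49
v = -1.03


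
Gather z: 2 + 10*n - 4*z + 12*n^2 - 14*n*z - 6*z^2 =12*n^2 + 10*n - 6*z^2 + z*(-14*n - 4) + 2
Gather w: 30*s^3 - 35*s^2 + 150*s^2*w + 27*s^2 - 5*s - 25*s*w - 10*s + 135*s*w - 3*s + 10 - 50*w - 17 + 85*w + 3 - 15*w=30*s^3 - 8*s^2 - 18*s + w*(150*s^2 + 110*s + 20) - 4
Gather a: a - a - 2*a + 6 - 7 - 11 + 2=-2*a - 10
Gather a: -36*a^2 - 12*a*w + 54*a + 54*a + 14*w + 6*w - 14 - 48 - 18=-36*a^2 + a*(108 - 12*w) + 20*w - 80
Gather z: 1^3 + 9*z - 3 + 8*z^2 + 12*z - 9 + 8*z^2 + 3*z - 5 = 16*z^2 + 24*z - 16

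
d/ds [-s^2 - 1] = -2*s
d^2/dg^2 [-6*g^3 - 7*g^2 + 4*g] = -36*g - 14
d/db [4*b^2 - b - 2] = 8*b - 1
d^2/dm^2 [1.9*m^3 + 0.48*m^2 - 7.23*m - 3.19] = 11.4*m + 0.96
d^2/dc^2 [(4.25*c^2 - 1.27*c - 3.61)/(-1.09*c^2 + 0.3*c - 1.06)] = (7.105427357601e-15*c^4 + 0.238274000000001*c^3 + 55.196946*c^2 - 15.886968*c - 16.435068)/(1.295029*c^6 - 1.06929*c^5 + 4.072458*c^4 - 2.10672*c^3 + 3.960372*c^2 - 1.01124*c + 1.191016)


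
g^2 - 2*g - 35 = (g - 7)*(g + 5)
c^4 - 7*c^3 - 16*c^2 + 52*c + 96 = (c - 8)*(c - 3)*(c + 2)^2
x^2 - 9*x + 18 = (x - 6)*(x - 3)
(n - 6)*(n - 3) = n^2 - 9*n + 18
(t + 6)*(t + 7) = t^2 + 13*t + 42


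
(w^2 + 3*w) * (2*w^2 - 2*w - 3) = 2*w^4 + 4*w^3 - 9*w^2 - 9*w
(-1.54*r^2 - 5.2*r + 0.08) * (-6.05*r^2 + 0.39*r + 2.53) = 9.317*r^4 + 30.8594*r^3 - 6.4082*r^2 - 13.1248*r + 0.2024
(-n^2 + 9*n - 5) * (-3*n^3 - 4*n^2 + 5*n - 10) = 3*n^5 - 23*n^4 - 26*n^3 + 75*n^2 - 115*n + 50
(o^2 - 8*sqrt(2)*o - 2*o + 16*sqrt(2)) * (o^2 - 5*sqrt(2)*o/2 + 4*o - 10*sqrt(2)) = o^4 - 21*sqrt(2)*o^3/2 + 2*o^3 - 21*sqrt(2)*o^2 + 32*o^2 + 80*o + 84*sqrt(2)*o - 320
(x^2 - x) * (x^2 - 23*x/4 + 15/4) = x^4 - 27*x^3/4 + 19*x^2/2 - 15*x/4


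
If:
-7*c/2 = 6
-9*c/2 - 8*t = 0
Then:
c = -12/7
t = 27/28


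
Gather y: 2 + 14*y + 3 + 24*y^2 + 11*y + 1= 24*y^2 + 25*y + 6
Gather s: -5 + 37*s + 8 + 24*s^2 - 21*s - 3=24*s^2 + 16*s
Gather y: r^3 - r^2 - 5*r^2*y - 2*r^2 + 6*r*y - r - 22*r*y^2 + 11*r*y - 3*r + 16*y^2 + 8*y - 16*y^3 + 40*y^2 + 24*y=r^3 - 3*r^2 - 4*r - 16*y^3 + y^2*(56 - 22*r) + y*(-5*r^2 + 17*r + 32)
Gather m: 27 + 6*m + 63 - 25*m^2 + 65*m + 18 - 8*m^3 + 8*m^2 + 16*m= -8*m^3 - 17*m^2 + 87*m + 108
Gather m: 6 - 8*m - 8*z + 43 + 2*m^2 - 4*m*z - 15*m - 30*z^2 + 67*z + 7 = 2*m^2 + m*(-4*z - 23) - 30*z^2 + 59*z + 56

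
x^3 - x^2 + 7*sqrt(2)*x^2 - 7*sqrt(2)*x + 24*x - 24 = (x - 1)*(x + 3*sqrt(2))*(x + 4*sqrt(2))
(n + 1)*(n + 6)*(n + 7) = n^3 + 14*n^2 + 55*n + 42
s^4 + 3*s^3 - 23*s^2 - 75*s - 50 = (s - 5)*(s + 1)*(s + 2)*(s + 5)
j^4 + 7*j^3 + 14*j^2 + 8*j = j*(j + 1)*(j + 2)*(j + 4)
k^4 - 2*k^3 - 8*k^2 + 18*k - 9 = (k - 3)*(k - 1)^2*(k + 3)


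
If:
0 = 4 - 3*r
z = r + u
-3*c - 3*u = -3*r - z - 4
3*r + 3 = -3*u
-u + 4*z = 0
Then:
No Solution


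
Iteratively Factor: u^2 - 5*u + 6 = (u - 2)*(u - 3)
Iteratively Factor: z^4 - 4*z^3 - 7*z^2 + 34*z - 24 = (z + 3)*(z^3 - 7*z^2 + 14*z - 8) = (z - 4)*(z + 3)*(z^2 - 3*z + 2) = (z - 4)*(z - 2)*(z + 3)*(z - 1)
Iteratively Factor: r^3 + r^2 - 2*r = (r)*(r^2 + r - 2) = r*(r - 1)*(r + 2)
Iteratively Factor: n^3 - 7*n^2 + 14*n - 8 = (n - 2)*(n^2 - 5*n + 4) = (n - 2)*(n - 1)*(n - 4)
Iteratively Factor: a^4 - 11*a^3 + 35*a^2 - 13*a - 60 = (a - 4)*(a^3 - 7*a^2 + 7*a + 15) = (a - 5)*(a - 4)*(a^2 - 2*a - 3) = (a - 5)*(a - 4)*(a + 1)*(a - 3)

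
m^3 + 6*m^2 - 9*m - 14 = (m - 2)*(m + 1)*(m + 7)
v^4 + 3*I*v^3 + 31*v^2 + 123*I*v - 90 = (v - 6*I)*(v + I)*(v + 3*I)*(v + 5*I)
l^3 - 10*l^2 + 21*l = l*(l - 7)*(l - 3)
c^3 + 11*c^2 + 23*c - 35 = (c - 1)*(c + 5)*(c + 7)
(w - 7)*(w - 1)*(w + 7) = w^3 - w^2 - 49*w + 49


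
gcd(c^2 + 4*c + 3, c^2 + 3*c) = c + 3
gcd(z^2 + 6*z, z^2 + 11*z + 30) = z + 6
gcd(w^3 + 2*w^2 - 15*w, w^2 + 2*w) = w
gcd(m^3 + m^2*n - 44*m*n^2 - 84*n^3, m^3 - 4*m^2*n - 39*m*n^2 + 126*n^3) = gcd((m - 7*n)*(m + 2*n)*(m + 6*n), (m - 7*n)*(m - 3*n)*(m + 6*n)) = m^2 - m*n - 42*n^2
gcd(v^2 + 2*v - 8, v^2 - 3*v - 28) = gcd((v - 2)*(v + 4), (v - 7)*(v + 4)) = v + 4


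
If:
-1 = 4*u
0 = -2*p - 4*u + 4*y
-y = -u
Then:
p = 0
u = -1/4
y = -1/4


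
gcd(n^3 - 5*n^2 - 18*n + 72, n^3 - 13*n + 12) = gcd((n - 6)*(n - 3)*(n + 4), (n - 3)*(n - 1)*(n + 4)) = n^2 + n - 12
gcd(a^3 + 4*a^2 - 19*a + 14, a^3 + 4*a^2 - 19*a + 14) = a^3 + 4*a^2 - 19*a + 14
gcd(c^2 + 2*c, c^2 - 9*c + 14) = 1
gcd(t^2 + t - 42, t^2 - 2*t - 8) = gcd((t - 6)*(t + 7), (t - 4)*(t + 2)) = 1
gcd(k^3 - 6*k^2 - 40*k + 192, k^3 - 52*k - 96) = k^2 - 2*k - 48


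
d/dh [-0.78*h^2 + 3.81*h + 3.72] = 3.81 - 1.56*h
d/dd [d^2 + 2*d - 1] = 2*d + 2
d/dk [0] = 0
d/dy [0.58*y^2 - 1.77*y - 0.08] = 1.16*y - 1.77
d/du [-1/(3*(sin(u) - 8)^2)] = 2*cos(u)/(3*(sin(u) - 8)^3)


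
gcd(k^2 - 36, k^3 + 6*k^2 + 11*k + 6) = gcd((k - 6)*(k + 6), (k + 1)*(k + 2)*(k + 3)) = 1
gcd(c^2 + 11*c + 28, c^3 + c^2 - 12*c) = c + 4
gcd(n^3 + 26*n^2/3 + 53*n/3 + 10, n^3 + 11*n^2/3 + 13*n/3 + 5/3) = n^2 + 8*n/3 + 5/3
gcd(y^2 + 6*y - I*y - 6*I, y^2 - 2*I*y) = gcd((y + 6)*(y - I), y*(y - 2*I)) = 1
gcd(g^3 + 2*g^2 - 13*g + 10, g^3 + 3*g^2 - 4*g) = g - 1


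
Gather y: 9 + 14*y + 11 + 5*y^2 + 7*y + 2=5*y^2 + 21*y + 22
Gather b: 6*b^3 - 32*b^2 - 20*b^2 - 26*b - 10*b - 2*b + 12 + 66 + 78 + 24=6*b^3 - 52*b^2 - 38*b + 180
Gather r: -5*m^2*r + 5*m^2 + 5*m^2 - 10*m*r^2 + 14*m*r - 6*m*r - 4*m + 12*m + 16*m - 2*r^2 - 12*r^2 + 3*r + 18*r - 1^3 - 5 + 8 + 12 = 10*m^2 + 24*m + r^2*(-10*m - 14) + r*(-5*m^2 + 8*m + 21) + 14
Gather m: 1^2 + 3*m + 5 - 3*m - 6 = 0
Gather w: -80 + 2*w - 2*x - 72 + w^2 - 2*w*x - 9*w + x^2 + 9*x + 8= w^2 + w*(-2*x - 7) + x^2 + 7*x - 144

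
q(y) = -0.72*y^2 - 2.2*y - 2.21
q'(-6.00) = 6.44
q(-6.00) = -14.93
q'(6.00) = -10.84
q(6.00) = -41.33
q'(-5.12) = 5.17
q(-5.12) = -9.82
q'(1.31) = -4.09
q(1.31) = -6.33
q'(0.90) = -3.50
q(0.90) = -4.77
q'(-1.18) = -0.50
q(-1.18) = -0.62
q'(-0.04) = -2.14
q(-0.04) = -2.12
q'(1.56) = -4.45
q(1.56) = -7.39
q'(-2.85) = 1.90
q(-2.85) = -1.79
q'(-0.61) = -1.32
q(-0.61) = -1.14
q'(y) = -1.44*y - 2.2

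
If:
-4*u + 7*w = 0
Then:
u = 7*w/4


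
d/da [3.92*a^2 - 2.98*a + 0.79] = 7.84*a - 2.98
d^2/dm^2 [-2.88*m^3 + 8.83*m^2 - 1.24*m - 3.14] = 17.66 - 17.28*m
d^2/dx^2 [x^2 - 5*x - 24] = 2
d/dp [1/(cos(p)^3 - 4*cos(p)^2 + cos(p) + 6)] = (3*cos(p)^2 - 8*cos(p) + 1)*sin(p)/(cos(p)^3 - 4*cos(p)^2 + cos(p) + 6)^2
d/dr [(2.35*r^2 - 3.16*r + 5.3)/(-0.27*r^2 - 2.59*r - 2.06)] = (-6.9397*r^2 - 6.82*r + 20.2366)/(0.0729*r^4 + 1.3986*r^3 + 7.8205*r^2 + 10.6708*r + 4.2436)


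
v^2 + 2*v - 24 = (v - 4)*(v + 6)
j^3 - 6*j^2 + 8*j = j*(j - 4)*(j - 2)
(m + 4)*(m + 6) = m^2 + 10*m + 24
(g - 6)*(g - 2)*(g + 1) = g^3 - 7*g^2 + 4*g + 12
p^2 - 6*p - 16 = (p - 8)*(p + 2)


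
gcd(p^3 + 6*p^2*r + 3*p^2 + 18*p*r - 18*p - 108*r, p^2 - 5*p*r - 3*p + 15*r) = p - 3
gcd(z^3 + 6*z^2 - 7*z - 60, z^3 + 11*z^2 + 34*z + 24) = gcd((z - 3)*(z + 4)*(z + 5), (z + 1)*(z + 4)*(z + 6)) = z + 4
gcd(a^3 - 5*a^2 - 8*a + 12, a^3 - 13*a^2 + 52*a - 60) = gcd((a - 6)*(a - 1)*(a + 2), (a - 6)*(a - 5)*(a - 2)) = a - 6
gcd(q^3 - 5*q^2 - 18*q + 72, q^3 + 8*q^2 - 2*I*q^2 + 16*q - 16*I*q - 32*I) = q + 4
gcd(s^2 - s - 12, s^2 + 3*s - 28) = s - 4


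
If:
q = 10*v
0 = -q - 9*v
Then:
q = 0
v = 0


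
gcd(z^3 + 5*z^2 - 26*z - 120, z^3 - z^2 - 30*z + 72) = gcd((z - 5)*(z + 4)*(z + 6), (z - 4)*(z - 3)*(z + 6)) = z + 6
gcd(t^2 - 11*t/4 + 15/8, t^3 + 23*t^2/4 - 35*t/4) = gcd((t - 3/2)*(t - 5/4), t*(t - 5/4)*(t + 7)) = t - 5/4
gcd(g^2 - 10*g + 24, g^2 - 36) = g - 6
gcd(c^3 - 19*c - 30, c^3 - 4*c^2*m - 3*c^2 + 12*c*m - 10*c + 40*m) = c^2 - 3*c - 10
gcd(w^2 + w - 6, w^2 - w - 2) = w - 2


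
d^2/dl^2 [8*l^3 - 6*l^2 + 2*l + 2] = 48*l - 12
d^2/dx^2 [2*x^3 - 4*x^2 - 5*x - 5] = 12*x - 8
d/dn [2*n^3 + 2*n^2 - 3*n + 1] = 6*n^2 + 4*n - 3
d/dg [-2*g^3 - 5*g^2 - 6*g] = -6*g^2 - 10*g - 6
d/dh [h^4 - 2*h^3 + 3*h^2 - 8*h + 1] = 4*h^3 - 6*h^2 + 6*h - 8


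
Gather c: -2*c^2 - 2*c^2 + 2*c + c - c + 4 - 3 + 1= -4*c^2 + 2*c + 2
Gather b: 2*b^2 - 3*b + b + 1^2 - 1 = 2*b^2 - 2*b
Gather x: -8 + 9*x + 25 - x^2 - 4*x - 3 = -x^2 + 5*x + 14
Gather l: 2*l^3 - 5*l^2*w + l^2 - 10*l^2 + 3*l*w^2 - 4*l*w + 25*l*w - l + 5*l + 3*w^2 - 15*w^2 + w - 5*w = 2*l^3 + l^2*(-5*w - 9) + l*(3*w^2 + 21*w + 4) - 12*w^2 - 4*w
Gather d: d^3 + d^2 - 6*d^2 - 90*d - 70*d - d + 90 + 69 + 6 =d^3 - 5*d^2 - 161*d + 165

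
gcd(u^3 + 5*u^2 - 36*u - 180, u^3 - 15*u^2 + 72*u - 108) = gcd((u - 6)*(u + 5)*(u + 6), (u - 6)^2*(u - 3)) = u - 6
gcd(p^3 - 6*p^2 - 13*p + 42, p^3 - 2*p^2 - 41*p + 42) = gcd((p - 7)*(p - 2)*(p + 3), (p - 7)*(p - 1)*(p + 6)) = p - 7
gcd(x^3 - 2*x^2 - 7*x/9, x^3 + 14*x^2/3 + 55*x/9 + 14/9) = x + 1/3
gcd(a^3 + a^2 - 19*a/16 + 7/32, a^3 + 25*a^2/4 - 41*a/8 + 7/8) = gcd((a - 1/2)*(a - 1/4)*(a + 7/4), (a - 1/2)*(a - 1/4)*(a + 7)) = a^2 - 3*a/4 + 1/8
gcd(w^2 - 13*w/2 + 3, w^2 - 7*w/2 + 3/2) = w - 1/2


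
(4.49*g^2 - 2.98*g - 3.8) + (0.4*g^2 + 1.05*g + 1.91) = 4.89*g^2 - 1.93*g - 1.89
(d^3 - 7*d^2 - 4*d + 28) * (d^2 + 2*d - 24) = d^5 - 5*d^4 - 42*d^3 + 188*d^2 + 152*d - 672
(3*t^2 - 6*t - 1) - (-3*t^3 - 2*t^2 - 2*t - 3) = 3*t^3 + 5*t^2 - 4*t + 2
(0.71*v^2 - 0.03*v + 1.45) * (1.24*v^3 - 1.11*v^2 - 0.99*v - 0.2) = 0.8804*v^5 - 0.8253*v^4 + 1.1284*v^3 - 1.7218*v^2 - 1.4295*v - 0.29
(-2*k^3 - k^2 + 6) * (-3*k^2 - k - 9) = 6*k^5 + 5*k^4 + 19*k^3 - 9*k^2 - 6*k - 54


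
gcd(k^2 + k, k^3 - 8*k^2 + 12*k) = k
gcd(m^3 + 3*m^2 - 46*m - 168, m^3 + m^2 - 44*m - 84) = m^2 - m - 42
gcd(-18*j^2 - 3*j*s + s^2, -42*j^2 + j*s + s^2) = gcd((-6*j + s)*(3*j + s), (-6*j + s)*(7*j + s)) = -6*j + s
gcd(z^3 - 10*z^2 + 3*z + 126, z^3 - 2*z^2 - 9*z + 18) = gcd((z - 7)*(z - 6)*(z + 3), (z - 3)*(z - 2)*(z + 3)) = z + 3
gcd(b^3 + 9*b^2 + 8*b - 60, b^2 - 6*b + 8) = b - 2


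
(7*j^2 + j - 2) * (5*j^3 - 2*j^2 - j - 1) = 35*j^5 - 9*j^4 - 19*j^3 - 4*j^2 + j + 2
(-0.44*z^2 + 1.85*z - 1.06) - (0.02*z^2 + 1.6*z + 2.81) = -0.46*z^2 + 0.25*z - 3.87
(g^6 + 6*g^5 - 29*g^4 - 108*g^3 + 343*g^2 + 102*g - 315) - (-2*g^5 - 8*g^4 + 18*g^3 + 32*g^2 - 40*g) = g^6 + 8*g^5 - 21*g^4 - 126*g^3 + 311*g^2 + 142*g - 315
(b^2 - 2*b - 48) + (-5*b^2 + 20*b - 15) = -4*b^2 + 18*b - 63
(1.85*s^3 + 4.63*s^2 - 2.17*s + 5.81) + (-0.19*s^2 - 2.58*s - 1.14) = 1.85*s^3 + 4.44*s^2 - 4.75*s + 4.67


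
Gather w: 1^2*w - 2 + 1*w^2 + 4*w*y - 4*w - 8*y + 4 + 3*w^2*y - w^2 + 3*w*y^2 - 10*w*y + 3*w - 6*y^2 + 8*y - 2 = 3*w^2*y + w*(3*y^2 - 6*y) - 6*y^2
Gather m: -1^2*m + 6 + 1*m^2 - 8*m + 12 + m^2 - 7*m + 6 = 2*m^2 - 16*m + 24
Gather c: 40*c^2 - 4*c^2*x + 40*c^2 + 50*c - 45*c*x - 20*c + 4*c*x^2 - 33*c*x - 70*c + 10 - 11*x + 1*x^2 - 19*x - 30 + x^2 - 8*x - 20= c^2*(80 - 4*x) + c*(4*x^2 - 78*x - 40) + 2*x^2 - 38*x - 40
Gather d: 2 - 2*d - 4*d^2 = -4*d^2 - 2*d + 2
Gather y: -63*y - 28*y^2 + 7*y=-28*y^2 - 56*y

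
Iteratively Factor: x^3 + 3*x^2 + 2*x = (x)*(x^2 + 3*x + 2) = x*(x + 1)*(x + 2)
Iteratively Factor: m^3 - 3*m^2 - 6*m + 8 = (m + 2)*(m^2 - 5*m + 4) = (m - 1)*(m + 2)*(m - 4)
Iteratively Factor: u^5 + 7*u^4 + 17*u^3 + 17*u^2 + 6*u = (u + 2)*(u^4 + 5*u^3 + 7*u^2 + 3*u) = (u + 2)*(u + 3)*(u^3 + 2*u^2 + u) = u*(u + 2)*(u + 3)*(u^2 + 2*u + 1) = u*(u + 1)*(u + 2)*(u + 3)*(u + 1)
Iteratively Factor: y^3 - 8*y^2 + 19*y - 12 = (y - 3)*(y^2 - 5*y + 4) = (y - 3)*(y - 1)*(y - 4)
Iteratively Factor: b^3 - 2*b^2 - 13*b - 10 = (b - 5)*(b^2 + 3*b + 2) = (b - 5)*(b + 1)*(b + 2)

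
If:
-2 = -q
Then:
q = 2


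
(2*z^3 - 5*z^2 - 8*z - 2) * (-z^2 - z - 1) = -2*z^5 + 3*z^4 + 11*z^3 + 15*z^2 + 10*z + 2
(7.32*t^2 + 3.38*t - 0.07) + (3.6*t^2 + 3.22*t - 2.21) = 10.92*t^2 + 6.6*t - 2.28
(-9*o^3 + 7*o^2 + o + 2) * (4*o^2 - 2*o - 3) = -36*o^5 + 46*o^4 + 17*o^3 - 15*o^2 - 7*o - 6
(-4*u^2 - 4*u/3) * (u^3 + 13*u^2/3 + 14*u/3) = -4*u^5 - 56*u^4/3 - 220*u^3/9 - 56*u^2/9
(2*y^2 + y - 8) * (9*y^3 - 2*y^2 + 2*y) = 18*y^5 + 5*y^4 - 70*y^3 + 18*y^2 - 16*y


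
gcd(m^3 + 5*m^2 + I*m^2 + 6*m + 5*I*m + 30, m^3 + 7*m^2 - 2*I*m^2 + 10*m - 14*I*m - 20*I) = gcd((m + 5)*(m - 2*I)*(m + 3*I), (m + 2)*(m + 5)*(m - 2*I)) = m^2 + m*(5 - 2*I) - 10*I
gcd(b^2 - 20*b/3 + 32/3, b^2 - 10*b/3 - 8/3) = b - 4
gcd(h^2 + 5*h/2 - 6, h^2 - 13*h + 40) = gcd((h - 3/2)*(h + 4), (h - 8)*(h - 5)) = 1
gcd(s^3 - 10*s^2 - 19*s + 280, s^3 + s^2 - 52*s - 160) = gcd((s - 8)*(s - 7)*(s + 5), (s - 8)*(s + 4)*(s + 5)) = s^2 - 3*s - 40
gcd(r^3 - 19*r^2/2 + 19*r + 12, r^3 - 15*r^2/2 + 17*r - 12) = r - 4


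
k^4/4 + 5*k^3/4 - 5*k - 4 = (k/4 + 1)*(k - 2)*(k + 1)*(k + 2)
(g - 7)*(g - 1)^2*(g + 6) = g^4 - 3*g^3 - 39*g^2 + 83*g - 42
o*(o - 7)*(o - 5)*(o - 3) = o^4 - 15*o^3 + 71*o^2 - 105*o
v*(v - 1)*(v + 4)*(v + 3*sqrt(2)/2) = v^4 + 3*sqrt(2)*v^3/2 + 3*v^3 - 4*v^2 + 9*sqrt(2)*v^2/2 - 6*sqrt(2)*v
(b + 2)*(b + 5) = b^2 + 7*b + 10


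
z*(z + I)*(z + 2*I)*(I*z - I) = I*z^4 - 3*z^3 - I*z^3 + 3*z^2 - 2*I*z^2 + 2*I*z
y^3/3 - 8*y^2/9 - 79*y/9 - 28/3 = (y/3 + 1)*(y - 7)*(y + 4/3)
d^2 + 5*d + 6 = (d + 2)*(d + 3)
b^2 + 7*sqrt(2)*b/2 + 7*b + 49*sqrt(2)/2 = (b + 7)*(b + 7*sqrt(2)/2)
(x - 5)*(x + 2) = x^2 - 3*x - 10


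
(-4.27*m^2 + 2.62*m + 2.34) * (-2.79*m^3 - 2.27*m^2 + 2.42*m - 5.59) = 11.9133*m^5 + 2.3831*m^4 - 22.8094*m^3 + 24.8979*m^2 - 8.983*m - 13.0806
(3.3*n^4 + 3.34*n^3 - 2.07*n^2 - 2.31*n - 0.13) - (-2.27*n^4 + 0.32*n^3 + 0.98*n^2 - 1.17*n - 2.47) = 5.57*n^4 + 3.02*n^3 - 3.05*n^2 - 1.14*n + 2.34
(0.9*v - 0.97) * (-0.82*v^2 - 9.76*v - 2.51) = -0.738*v^3 - 7.9886*v^2 + 7.2082*v + 2.4347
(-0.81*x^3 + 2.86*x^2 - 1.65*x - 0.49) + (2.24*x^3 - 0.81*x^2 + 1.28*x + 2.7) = 1.43*x^3 + 2.05*x^2 - 0.37*x + 2.21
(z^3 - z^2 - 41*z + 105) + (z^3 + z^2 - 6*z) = 2*z^3 - 47*z + 105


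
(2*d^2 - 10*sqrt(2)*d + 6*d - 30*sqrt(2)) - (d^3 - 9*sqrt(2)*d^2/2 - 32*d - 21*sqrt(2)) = -d^3 + 2*d^2 + 9*sqrt(2)*d^2/2 - 10*sqrt(2)*d + 38*d - 9*sqrt(2)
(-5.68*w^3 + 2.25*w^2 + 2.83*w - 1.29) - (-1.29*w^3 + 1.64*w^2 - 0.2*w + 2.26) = -4.39*w^3 + 0.61*w^2 + 3.03*w - 3.55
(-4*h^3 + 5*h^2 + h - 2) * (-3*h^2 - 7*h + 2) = 12*h^5 + 13*h^4 - 46*h^3 + 9*h^2 + 16*h - 4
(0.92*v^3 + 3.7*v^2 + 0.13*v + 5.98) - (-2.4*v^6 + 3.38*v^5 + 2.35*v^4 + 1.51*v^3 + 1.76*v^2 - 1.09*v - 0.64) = 2.4*v^6 - 3.38*v^5 - 2.35*v^4 - 0.59*v^3 + 1.94*v^2 + 1.22*v + 6.62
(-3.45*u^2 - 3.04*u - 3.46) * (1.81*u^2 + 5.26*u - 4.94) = -6.2445*u^4 - 23.6494*u^3 - 5.21*u^2 - 3.182*u + 17.0924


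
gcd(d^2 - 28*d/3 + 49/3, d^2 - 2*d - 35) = d - 7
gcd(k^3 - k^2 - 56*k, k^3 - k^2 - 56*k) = k^3 - k^2 - 56*k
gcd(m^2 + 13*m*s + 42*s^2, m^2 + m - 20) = 1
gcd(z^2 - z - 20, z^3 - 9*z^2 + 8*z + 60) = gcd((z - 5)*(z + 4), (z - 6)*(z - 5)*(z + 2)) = z - 5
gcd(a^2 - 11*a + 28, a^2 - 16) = a - 4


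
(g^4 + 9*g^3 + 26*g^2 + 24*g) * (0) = 0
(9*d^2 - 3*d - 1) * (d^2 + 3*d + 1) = 9*d^4 + 24*d^3 - d^2 - 6*d - 1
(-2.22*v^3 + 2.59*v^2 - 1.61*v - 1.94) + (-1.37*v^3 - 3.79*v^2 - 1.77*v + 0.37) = -3.59*v^3 - 1.2*v^2 - 3.38*v - 1.57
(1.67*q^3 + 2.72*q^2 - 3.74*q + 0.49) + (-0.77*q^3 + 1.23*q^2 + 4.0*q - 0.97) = 0.9*q^3 + 3.95*q^2 + 0.26*q - 0.48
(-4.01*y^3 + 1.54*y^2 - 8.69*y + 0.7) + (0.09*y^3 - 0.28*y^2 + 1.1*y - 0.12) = -3.92*y^3 + 1.26*y^2 - 7.59*y + 0.58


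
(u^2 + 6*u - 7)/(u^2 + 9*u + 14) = (u - 1)/(u + 2)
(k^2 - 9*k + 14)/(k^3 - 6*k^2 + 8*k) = (k - 7)/(k*(k - 4))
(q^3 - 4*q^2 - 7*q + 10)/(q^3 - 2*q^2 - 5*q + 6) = (q - 5)/(q - 3)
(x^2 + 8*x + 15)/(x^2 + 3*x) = (x + 5)/x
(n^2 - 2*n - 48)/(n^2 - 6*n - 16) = (n + 6)/(n + 2)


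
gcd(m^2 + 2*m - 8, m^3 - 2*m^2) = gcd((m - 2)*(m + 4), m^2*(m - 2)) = m - 2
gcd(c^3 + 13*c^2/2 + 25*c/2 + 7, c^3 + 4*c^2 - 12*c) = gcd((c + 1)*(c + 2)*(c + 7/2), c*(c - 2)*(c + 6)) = 1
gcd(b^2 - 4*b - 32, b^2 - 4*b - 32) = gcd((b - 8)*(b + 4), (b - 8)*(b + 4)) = b^2 - 4*b - 32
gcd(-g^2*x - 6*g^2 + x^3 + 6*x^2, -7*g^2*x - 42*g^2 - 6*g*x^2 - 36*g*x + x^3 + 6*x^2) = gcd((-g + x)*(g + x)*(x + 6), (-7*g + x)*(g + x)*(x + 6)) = g*x + 6*g + x^2 + 6*x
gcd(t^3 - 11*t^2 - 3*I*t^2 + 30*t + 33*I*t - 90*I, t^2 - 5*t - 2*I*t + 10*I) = t - 5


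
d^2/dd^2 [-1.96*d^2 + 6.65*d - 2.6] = -3.92000000000000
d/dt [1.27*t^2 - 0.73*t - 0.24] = 2.54*t - 0.73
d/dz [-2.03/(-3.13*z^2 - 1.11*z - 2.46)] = (-12.7078*z - 2.2533)/(3.13*z^2 + 1.11*z + 2.46)^2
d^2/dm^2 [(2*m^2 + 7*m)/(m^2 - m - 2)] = 6*(3*m^3 + 4*m^2 + 14*m - 2)/(m^6 - 3*m^5 - 3*m^4 + 11*m^3 + 6*m^2 - 12*m - 8)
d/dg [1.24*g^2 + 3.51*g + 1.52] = 2.48*g + 3.51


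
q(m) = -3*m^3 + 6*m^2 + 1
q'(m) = -9*m^2 + 12*m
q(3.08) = -29.74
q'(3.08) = -48.42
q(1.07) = 4.19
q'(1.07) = 2.54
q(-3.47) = 198.59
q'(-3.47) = -150.01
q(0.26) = 1.35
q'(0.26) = 2.51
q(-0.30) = 1.62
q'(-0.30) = -4.41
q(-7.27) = 1470.84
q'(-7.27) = -562.92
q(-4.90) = 498.01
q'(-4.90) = -274.89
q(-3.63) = 223.56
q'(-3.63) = -162.15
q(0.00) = 1.00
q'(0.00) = 0.00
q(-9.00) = 2674.00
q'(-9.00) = -837.00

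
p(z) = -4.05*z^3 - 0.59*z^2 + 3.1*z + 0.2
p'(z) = -12.15*z^2 - 1.18*z + 3.1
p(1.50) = -10.15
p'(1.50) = -26.01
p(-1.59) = 10.06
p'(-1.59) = -25.74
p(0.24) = 0.85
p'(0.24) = 2.12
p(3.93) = -242.56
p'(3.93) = -189.19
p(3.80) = -218.77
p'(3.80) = -176.83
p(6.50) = -1116.81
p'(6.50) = -517.91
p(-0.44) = -0.93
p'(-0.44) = 1.27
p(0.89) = -0.36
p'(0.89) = -7.57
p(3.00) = -105.16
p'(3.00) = -109.79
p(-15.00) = 13489.70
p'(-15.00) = -2712.95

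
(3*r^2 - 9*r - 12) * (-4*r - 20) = -12*r^3 - 24*r^2 + 228*r + 240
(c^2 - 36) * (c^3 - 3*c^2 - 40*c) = c^5 - 3*c^4 - 76*c^3 + 108*c^2 + 1440*c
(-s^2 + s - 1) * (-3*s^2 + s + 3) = 3*s^4 - 4*s^3 + s^2 + 2*s - 3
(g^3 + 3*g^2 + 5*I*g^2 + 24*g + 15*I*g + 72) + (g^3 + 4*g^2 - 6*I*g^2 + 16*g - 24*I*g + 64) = 2*g^3 + 7*g^2 - I*g^2 + 40*g - 9*I*g + 136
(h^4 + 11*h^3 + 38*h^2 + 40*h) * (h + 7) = h^5 + 18*h^4 + 115*h^3 + 306*h^2 + 280*h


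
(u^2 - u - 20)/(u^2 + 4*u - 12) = (u^2 - u - 20)/(u^2 + 4*u - 12)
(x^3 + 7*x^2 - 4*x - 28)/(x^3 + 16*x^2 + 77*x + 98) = (x - 2)/(x + 7)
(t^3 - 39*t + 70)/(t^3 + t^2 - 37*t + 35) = (t - 2)/(t - 1)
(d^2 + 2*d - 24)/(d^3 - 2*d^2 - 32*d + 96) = 1/(d - 4)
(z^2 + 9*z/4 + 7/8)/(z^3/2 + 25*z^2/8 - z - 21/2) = (8*z^2 + 18*z + 7)/(4*z^3 + 25*z^2 - 8*z - 84)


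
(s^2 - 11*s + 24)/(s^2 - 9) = (s - 8)/(s + 3)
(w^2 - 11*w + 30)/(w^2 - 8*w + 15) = (w - 6)/(w - 3)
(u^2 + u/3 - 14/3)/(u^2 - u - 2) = (u + 7/3)/(u + 1)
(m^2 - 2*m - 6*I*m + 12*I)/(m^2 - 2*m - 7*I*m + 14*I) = (m - 6*I)/(m - 7*I)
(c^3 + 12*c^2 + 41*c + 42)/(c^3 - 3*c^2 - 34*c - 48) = (c + 7)/(c - 8)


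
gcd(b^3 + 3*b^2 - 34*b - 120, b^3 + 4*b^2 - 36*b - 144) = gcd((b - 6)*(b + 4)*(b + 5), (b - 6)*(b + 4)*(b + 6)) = b^2 - 2*b - 24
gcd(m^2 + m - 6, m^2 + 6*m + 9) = m + 3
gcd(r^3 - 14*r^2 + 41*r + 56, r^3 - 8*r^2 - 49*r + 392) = r^2 - 15*r + 56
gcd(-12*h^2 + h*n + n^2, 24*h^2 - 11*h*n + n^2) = 3*h - n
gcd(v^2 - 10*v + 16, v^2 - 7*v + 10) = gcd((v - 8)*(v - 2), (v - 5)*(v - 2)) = v - 2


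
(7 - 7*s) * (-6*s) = 42*s^2 - 42*s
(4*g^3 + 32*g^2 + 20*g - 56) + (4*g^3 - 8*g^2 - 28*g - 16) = 8*g^3 + 24*g^2 - 8*g - 72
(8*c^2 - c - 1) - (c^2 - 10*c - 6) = 7*c^2 + 9*c + 5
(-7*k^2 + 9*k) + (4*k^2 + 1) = -3*k^2 + 9*k + 1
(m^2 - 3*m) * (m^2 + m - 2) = m^4 - 2*m^3 - 5*m^2 + 6*m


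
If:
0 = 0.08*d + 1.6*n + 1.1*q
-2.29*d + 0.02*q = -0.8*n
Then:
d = -0.227467811158798*q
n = -0.67612660944206*q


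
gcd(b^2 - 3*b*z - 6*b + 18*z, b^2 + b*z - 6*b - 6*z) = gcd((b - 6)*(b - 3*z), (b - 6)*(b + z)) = b - 6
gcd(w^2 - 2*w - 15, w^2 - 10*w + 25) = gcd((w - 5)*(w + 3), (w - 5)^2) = w - 5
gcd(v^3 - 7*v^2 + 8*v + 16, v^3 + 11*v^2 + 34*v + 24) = v + 1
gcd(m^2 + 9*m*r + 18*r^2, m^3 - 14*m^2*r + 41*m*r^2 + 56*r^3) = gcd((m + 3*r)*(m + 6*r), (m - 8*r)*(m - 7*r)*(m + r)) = 1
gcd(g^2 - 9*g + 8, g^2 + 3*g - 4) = g - 1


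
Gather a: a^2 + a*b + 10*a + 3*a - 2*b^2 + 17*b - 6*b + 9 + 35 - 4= a^2 + a*(b + 13) - 2*b^2 + 11*b + 40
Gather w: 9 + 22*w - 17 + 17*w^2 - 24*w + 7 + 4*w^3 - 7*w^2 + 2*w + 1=4*w^3 + 10*w^2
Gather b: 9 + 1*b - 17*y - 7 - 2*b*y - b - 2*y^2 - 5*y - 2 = -2*b*y - 2*y^2 - 22*y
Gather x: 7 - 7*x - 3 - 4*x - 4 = -11*x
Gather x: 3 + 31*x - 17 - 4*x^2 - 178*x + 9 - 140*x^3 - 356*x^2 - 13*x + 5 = -140*x^3 - 360*x^2 - 160*x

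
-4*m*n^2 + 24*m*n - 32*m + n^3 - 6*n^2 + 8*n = (-4*m + n)*(n - 4)*(n - 2)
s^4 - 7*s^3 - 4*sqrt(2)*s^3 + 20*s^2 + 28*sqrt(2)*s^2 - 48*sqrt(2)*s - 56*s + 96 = (s - 4)*(s - 3)*(s - 2*sqrt(2))^2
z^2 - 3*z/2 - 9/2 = (z - 3)*(z + 3/2)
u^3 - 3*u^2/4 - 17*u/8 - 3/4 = (u - 2)*(u + 1/2)*(u + 3/4)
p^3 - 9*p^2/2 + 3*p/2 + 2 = (p - 4)*(p - 1)*(p + 1/2)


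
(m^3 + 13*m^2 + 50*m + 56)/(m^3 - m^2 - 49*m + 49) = (m^2 + 6*m + 8)/(m^2 - 8*m + 7)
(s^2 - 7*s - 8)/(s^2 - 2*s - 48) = (s + 1)/(s + 6)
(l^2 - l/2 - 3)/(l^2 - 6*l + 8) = (l + 3/2)/(l - 4)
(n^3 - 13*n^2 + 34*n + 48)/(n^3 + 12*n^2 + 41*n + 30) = (n^2 - 14*n + 48)/(n^2 + 11*n + 30)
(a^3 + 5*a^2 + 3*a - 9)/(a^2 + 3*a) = a + 2 - 3/a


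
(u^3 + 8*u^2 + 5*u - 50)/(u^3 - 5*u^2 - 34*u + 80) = (u + 5)/(u - 8)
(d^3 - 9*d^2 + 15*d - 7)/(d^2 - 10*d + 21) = (d^2 - 2*d + 1)/(d - 3)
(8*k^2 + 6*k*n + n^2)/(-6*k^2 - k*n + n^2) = (-4*k - n)/(3*k - n)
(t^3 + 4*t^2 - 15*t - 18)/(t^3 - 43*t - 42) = (t - 3)/(t - 7)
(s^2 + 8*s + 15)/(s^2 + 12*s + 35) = (s + 3)/(s + 7)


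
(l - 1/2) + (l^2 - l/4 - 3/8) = l^2 + 3*l/4 - 7/8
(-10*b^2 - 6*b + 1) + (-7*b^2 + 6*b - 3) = -17*b^2 - 2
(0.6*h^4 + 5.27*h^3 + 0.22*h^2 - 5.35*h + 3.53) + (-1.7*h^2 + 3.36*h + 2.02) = 0.6*h^4 + 5.27*h^3 - 1.48*h^2 - 1.99*h + 5.55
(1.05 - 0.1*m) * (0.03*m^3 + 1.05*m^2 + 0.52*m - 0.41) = -0.003*m^4 - 0.0735*m^3 + 1.0505*m^2 + 0.587*m - 0.4305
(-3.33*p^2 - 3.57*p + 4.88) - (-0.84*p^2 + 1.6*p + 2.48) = -2.49*p^2 - 5.17*p + 2.4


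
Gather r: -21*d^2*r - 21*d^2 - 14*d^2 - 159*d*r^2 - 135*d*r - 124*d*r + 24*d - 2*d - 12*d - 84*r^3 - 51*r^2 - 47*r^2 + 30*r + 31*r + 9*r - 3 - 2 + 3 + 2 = -35*d^2 + 10*d - 84*r^3 + r^2*(-159*d - 98) + r*(-21*d^2 - 259*d + 70)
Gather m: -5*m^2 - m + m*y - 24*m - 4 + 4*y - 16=-5*m^2 + m*(y - 25) + 4*y - 20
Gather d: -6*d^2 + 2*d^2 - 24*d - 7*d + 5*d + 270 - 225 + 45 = -4*d^2 - 26*d + 90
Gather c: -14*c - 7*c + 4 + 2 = 6 - 21*c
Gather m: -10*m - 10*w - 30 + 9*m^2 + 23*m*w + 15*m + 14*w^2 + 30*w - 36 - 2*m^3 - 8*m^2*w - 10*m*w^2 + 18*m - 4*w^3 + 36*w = -2*m^3 + m^2*(9 - 8*w) + m*(-10*w^2 + 23*w + 23) - 4*w^3 + 14*w^2 + 56*w - 66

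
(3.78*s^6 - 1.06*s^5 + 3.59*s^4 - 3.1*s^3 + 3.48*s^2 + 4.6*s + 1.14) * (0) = 0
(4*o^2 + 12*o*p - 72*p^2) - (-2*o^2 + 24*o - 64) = 6*o^2 + 12*o*p - 24*o - 72*p^2 + 64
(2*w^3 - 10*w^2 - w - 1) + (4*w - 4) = 2*w^3 - 10*w^2 + 3*w - 5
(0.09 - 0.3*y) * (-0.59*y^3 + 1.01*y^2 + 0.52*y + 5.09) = 0.177*y^4 - 0.3561*y^3 - 0.0651*y^2 - 1.4802*y + 0.4581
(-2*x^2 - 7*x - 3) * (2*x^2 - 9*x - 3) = -4*x^4 + 4*x^3 + 63*x^2 + 48*x + 9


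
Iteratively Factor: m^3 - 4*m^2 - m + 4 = (m - 1)*(m^2 - 3*m - 4) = (m - 1)*(m + 1)*(m - 4)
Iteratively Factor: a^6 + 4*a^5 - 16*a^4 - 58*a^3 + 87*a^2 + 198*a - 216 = (a + 3)*(a^5 + a^4 - 19*a^3 - a^2 + 90*a - 72) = (a + 3)*(a + 4)*(a^4 - 3*a^3 - 7*a^2 + 27*a - 18) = (a - 1)*(a + 3)*(a + 4)*(a^3 - 2*a^2 - 9*a + 18) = (a - 1)*(a + 3)^2*(a + 4)*(a^2 - 5*a + 6) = (a - 2)*(a - 1)*(a + 3)^2*(a + 4)*(a - 3)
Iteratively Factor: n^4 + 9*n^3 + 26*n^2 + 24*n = (n + 4)*(n^3 + 5*n^2 + 6*n) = (n + 2)*(n + 4)*(n^2 + 3*n) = (n + 2)*(n + 3)*(n + 4)*(n)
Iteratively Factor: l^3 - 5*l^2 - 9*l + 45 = (l - 3)*(l^2 - 2*l - 15) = (l - 3)*(l + 3)*(l - 5)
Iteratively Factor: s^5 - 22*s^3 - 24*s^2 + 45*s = (s + 3)*(s^4 - 3*s^3 - 13*s^2 + 15*s) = (s + 3)^2*(s^3 - 6*s^2 + 5*s) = s*(s + 3)^2*(s^2 - 6*s + 5) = s*(s - 5)*(s + 3)^2*(s - 1)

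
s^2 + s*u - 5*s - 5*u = (s - 5)*(s + u)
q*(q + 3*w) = q^2 + 3*q*w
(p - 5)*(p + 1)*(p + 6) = p^3 + 2*p^2 - 29*p - 30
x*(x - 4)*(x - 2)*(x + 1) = x^4 - 5*x^3 + 2*x^2 + 8*x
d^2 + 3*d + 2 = (d + 1)*(d + 2)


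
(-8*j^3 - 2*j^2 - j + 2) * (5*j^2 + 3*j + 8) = -40*j^5 - 34*j^4 - 75*j^3 - 9*j^2 - 2*j + 16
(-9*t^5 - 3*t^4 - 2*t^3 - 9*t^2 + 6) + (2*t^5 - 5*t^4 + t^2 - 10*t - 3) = -7*t^5 - 8*t^4 - 2*t^3 - 8*t^2 - 10*t + 3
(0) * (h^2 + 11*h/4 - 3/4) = 0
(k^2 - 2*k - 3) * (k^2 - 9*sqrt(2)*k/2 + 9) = k^4 - 9*sqrt(2)*k^3/2 - 2*k^3 + 6*k^2 + 9*sqrt(2)*k^2 - 18*k + 27*sqrt(2)*k/2 - 27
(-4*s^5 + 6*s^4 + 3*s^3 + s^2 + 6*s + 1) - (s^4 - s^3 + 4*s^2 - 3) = -4*s^5 + 5*s^4 + 4*s^3 - 3*s^2 + 6*s + 4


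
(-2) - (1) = -3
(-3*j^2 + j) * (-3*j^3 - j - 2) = 9*j^5 - 3*j^4 + 3*j^3 + 5*j^2 - 2*j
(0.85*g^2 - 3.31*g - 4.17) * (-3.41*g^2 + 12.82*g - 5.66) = -2.8985*g^4 + 22.1841*g^3 - 33.0255*g^2 - 34.7248*g + 23.6022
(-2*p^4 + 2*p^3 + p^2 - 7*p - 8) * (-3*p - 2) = 6*p^5 - 2*p^4 - 7*p^3 + 19*p^2 + 38*p + 16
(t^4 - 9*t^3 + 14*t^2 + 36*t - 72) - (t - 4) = t^4 - 9*t^3 + 14*t^2 + 35*t - 68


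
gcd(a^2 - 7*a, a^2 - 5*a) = a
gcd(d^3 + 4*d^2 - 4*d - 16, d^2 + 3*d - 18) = 1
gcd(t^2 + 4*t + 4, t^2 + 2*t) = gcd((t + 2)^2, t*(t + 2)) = t + 2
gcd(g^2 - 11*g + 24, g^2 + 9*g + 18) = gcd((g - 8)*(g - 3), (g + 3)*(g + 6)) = 1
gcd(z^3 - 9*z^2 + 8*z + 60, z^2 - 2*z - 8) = z + 2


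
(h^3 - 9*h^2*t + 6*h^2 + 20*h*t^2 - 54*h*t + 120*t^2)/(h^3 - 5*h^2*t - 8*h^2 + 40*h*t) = (h^2 - 4*h*t + 6*h - 24*t)/(h*(h - 8))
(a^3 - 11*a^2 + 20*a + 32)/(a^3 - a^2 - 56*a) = (a^2 - 3*a - 4)/(a*(a + 7))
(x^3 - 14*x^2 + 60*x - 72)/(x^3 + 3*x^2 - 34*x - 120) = (x^2 - 8*x + 12)/(x^2 + 9*x + 20)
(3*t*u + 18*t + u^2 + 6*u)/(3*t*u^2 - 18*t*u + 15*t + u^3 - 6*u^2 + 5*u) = (u + 6)/(u^2 - 6*u + 5)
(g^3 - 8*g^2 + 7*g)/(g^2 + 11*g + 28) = g*(g^2 - 8*g + 7)/(g^2 + 11*g + 28)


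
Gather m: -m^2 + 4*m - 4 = -m^2 + 4*m - 4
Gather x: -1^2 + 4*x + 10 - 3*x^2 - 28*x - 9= -3*x^2 - 24*x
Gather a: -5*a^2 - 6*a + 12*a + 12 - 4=-5*a^2 + 6*a + 8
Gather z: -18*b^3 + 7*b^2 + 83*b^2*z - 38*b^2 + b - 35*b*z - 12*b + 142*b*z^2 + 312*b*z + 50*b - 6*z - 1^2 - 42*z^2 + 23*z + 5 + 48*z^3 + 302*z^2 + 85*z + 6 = -18*b^3 - 31*b^2 + 39*b + 48*z^3 + z^2*(142*b + 260) + z*(83*b^2 + 277*b + 102) + 10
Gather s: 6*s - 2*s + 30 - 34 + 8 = 4*s + 4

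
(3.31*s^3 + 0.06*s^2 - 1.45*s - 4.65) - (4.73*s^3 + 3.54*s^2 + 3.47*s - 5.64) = -1.42*s^3 - 3.48*s^2 - 4.92*s + 0.989999999999999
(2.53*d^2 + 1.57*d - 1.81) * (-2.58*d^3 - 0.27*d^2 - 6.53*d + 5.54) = -6.5274*d^5 - 4.7337*d^4 - 12.275*d^3 + 4.2528*d^2 + 20.5171*d - 10.0274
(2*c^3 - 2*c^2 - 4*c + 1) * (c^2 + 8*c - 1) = 2*c^5 + 14*c^4 - 22*c^3 - 29*c^2 + 12*c - 1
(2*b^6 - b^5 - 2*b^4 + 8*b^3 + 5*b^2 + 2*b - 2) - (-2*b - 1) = 2*b^6 - b^5 - 2*b^4 + 8*b^3 + 5*b^2 + 4*b - 1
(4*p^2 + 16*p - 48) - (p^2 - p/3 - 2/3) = 3*p^2 + 49*p/3 - 142/3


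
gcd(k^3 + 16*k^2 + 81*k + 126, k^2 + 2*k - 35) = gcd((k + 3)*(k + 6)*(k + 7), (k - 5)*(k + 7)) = k + 7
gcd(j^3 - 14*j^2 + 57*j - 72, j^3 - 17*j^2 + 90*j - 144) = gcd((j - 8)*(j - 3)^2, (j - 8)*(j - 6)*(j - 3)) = j^2 - 11*j + 24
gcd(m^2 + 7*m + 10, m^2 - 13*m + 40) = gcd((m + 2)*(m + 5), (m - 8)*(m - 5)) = 1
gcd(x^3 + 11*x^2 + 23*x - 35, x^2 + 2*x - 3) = x - 1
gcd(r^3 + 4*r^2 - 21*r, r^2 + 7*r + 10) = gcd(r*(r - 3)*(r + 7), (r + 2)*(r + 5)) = 1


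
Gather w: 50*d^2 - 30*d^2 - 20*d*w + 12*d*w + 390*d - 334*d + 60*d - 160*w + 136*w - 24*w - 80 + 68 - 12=20*d^2 + 116*d + w*(-8*d - 48) - 24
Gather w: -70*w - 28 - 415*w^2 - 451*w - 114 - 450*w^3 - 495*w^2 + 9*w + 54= -450*w^3 - 910*w^2 - 512*w - 88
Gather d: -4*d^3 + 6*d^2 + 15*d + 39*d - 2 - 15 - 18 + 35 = -4*d^3 + 6*d^2 + 54*d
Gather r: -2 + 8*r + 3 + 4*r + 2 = 12*r + 3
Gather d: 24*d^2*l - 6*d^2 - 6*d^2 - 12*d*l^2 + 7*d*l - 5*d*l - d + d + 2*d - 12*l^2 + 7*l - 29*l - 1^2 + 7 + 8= d^2*(24*l - 12) + d*(-12*l^2 + 2*l + 2) - 12*l^2 - 22*l + 14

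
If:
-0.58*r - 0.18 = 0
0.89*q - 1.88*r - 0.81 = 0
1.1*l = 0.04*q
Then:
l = 0.01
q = 0.25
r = -0.31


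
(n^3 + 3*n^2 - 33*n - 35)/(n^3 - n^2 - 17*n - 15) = (n + 7)/(n + 3)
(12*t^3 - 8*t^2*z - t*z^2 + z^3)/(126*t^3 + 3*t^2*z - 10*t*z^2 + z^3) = (4*t^2 - 4*t*z + z^2)/(42*t^2 - 13*t*z + z^2)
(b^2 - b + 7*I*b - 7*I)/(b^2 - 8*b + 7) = (b + 7*I)/(b - 7)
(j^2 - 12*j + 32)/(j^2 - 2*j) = (j^2 - 12*j + 32)/(j*(j - 2))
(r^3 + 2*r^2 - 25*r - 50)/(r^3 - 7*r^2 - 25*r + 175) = (r + 2)/(r - 7)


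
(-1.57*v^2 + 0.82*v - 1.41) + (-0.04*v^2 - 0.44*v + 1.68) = -1.61*v^2 + 0.38*v + 0.27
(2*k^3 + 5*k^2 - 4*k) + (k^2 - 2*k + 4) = 2*k^3 + 6*k^2 - 6*k + 4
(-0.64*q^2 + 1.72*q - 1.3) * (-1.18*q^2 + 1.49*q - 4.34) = 0.7552*q^4 - 2.9832*q^3 + 6.8744*q^2 - 9.4018*q + 5.642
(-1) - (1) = -2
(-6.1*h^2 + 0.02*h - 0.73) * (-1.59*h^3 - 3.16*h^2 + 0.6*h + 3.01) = 9.699*h^5 + 19.2442*h^4 - 2.5625*h^3 - 16.0422*h^2 - 0.3778*h - 2.1973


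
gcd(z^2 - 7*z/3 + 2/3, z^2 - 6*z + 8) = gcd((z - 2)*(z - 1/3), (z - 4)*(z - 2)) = z - 2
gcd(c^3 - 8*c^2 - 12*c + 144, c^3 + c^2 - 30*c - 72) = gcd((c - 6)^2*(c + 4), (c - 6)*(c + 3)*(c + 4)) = c^2 - 2*c - 24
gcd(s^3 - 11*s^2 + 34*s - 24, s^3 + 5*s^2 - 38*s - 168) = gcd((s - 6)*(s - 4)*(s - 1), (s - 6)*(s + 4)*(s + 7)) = s - 6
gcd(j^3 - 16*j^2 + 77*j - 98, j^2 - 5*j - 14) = j - 7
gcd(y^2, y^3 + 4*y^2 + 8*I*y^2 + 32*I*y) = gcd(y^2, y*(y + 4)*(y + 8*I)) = y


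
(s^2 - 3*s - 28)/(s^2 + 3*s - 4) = (s - 7)/(s - 1)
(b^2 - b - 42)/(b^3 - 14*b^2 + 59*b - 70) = (b + 6)/(b^2 - 7*b + 10)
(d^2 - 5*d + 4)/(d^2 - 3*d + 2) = (d - 4)/(d - 2)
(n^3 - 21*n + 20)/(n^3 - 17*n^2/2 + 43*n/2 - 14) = 2*(n + 5)/(2*n - 7)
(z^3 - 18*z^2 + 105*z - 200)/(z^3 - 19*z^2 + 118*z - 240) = (z - 5)/(z - 6)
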